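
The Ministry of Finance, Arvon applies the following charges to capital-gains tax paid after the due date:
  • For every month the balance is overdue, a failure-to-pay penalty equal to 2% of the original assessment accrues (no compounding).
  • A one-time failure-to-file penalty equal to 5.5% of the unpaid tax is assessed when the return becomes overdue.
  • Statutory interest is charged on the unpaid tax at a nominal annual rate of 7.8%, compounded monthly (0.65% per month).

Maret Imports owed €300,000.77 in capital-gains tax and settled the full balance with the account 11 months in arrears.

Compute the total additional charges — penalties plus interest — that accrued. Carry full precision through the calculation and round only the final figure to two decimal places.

€104,661.17

Failure-to-file penalty: 5.5% × €300,000.77 = €16,500.04…
Failure-to-pay penalty = 2% × €300,000.77 × 11 mo = €66,000.17…
Interest: €300,000.77 × ((1 + 0.0065)^11 − 1) = €300,000.77 × 0.0738697… = €22,160.9542…
Penalties + interest = €82,500.2118… + €22,160.9542… = €104,661.17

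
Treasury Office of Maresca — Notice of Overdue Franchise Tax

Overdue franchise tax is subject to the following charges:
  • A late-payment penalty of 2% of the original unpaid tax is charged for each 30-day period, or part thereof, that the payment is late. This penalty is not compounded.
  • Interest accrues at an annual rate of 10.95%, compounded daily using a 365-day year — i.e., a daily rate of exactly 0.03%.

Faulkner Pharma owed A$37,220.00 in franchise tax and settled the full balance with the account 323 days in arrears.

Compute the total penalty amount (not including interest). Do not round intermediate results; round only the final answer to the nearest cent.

A$8,188.40

Penalty periods: ⌈323/30⌉ = 11; penalty = 11 × 2% × A$37,220.00 = A$8,188.40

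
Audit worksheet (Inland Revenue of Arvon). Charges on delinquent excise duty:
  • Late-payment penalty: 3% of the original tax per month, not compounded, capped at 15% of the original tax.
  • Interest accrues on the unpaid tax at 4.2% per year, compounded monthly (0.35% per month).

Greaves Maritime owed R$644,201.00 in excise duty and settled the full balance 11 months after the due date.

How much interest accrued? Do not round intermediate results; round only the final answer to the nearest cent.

Interest: R$644,201.00 × ((1 + 0.0035)^11 − 1) = R$644,201.00 × 0.0391809… = R$25,240.3583…

R$25,240.36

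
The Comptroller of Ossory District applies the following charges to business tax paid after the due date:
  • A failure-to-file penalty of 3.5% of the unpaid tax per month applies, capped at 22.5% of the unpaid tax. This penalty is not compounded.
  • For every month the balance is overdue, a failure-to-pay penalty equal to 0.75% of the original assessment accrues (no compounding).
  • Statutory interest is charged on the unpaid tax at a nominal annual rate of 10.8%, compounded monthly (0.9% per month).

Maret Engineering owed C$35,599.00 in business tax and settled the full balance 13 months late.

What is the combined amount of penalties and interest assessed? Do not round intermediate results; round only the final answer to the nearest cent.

Failure-to-file: 13 × 3.5% × C$35,599.00 = C$16,197.55…, capped at 22.5% × C$35,599.00 = C$8,009.78…
Failure-to-pay penalty: 13 × 0.75% × C$35,599.00 = C$3,470.90…
Interest: C$35,599.00 × ((1 + 0.009)^13 − 1) = C$35,599.00 × 0.1235313… = C$4,397.5894…
Penalties + interest = C$11,480.6775 + C$4,397.5894… = C$15,878.27

C$15,878.27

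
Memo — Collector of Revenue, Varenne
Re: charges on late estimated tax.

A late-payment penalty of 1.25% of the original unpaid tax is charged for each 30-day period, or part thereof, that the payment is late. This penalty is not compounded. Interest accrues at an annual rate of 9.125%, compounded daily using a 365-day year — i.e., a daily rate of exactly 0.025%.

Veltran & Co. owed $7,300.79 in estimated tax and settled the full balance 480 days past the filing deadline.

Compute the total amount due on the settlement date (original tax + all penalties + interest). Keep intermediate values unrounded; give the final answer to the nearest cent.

$9,691.65

Penalty periods: ⌈480/30⌉ = 16; penalty = 16 × 1.25% × $7,300.79 = $1,460.16…
Interest: $7,300.79 × ((1 + 0.00025)^480 − 1) = $7,300.79 × 0.12747994… = $930.7043…
Total = $7,300.79 + $1,460.1580 + $930.7043… = $9,691.65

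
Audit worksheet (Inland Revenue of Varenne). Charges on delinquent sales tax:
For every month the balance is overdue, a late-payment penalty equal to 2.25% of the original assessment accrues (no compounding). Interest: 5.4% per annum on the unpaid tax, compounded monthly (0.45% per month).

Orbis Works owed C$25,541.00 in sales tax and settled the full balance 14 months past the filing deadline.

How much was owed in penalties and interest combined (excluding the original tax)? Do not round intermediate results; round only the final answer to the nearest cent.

Late-payment penalty = 2.25% × C$25,541.00 × 14 mo = C$8,045.42…
Interest: C$25,541.00 × ((1 + 0.0045)^14 − 1) = C$25,541.00 × 0.0648763… = C$1,657.0064…
Penalties + interest = C$8,045.4150 + C$1,657.0064… = C$9,702.42

C$9,702.42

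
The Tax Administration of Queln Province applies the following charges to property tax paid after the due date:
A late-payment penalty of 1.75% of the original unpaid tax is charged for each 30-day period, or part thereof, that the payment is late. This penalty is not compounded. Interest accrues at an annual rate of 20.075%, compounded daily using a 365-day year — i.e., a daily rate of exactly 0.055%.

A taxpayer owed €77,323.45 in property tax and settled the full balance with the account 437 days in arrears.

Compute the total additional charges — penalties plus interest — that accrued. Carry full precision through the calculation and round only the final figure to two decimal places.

Penalty periods: ⌈437/30⌉ = 15; penalty = 15 × 1.75% × €77,323.45 = €20,297.41…
Interest: €77,323.45 × ((1 + 0.00055)^437 − 1) = €77,323.45 × 0.27161014… = €21,001.8334…
Penalties + interest = €20,297.4056… + €21,001.8334… = €41,299.24

€41,299.24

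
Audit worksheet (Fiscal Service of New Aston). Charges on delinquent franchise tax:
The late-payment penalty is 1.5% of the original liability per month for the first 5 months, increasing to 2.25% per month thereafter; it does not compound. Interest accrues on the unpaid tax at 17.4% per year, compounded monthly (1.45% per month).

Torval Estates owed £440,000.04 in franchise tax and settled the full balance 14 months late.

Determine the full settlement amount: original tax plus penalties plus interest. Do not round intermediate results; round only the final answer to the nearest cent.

Penalty, months 1–5: 5 × 1.5% × £440,000.04 = £33,000.00…
Penalty, months 6–14: 9 × 2.25% × £440,000.04 = £89,100.01…
Interest: £440,000.04 × ((1 + 0.0145)^14 − 1) = £440,000.04 × 0.2232880… = £98,246.7335…
Total = £440,000.04 + £122,100.0111 + £98,246.7335… = £660,346.78

£660,346.78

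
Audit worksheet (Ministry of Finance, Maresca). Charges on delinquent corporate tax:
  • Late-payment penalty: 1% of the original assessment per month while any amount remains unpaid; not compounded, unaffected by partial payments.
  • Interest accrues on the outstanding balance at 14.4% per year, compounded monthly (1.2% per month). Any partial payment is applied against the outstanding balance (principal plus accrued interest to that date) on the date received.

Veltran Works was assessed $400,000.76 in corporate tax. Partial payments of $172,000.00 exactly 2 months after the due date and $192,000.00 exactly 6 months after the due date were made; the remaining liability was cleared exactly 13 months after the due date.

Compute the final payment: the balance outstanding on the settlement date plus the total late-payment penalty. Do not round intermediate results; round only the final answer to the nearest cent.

$114,260.69

Balance at month 2: $400,000.7600 × (1 + 0.012)^2 = $409,658.3783…
After $172,000.00 payment: $409,658.3783… − $172,000.00 = $237,658.3783…
Balance at month 6: $237,658.3783… × (1 + 0.012)^4 = $249,272.9650…
After $192,000.00 payment: $249,272.9650… − $192,000.00 = $57,272.9650…
Balance at month 13: $57,272.9650… × (1 + 0.012)^7 = $62,260.5932…
Penalty: 13 × 1% × $400,000.76 = $52,000.10…
Final settlement = outstanding balance + penalty = $62,260.5932… + $52,000.10… = $114,260.69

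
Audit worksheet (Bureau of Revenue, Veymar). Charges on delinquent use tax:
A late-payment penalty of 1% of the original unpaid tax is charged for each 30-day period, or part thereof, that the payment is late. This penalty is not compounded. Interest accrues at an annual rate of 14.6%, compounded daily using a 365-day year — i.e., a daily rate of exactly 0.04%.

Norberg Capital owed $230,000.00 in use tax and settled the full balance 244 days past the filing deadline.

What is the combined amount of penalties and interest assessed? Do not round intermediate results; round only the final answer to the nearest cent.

Penalty periods: ⌈244/30⌉ = 9; penalty = 9 × 1% × $230,000.00 = $20,700.00
Interest: $230,000.00 × ((1 + 0.0004)^244 − 1) = $230,000.00 × 0.10250017… = $23,575.0398…
Penalties + interest = $20,700.0000 + $23,575.0398… = $44,275.04

$44,275.04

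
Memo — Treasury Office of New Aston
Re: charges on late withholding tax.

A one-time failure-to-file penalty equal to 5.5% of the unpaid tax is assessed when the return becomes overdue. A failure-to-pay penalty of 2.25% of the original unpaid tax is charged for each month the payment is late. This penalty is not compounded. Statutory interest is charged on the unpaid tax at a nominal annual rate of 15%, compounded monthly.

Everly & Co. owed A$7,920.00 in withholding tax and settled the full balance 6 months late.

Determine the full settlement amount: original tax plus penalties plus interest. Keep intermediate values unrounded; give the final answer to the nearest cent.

Failure-to-file penalty: 5.5% × A$7,920.00 = A$435.60
Failure-to-pay penalty: 6 × 2.25% × A$7,920.00 = A$1,069.20
Interest (15%/yr ÷ 12 = 1.25%/month): A$7,920.00 × ((1 + 0.0125)^6 − 1) = A$612.8748…
Total = A$7,920.00 + A$1,504.8000 + A$612.8748… = A$10,037.67

A$10,037.67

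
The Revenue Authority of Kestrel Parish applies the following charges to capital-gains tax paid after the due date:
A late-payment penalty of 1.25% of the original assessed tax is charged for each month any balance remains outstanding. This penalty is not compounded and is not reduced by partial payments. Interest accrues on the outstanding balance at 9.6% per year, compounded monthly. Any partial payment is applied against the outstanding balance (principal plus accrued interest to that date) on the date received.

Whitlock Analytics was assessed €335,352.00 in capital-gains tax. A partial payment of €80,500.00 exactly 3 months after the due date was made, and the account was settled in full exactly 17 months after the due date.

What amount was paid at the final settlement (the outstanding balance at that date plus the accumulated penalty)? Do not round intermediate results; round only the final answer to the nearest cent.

Monthly rate = 9.6% ÷ 12 = 0.8%
Balance at month 3: €335,352.0000 × (1 + 0.008)^3 = €343,465.0073…
After €80,500.00 payment: €343,465.0073… − €80,500.00 = €262,965.0073…
Balance at month 17: €262,965.0073… × (1 + 0.008)^14 = €293,998.7002…
Penalty: 17 × 1.25% × €335,352.00 = €71,262.30
Final settlement = outstanding balance + penalty = €293,998.7002… + €71,262.30 = €365,261.00

€365,261.00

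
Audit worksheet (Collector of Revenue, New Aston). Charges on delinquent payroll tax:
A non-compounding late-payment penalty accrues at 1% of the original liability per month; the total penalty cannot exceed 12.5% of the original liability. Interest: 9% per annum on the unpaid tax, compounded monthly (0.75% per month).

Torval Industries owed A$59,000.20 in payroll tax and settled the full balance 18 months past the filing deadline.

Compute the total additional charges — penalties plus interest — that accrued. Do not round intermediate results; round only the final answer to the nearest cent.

Penalty (uncapped): 18 × 1% × A$59,000.20 = A$10,620.04…; cap = 12.5% × A$59,000.20 = A$7,375.03… → penalty = A$7,375.03…
Interest: A$59,000.20 × ((1 + 0.0075)^18 − 1) = A$59,000.20 × 0.1439604… = A$8,493.6917…
Penalties + interest = A$7,375.0250 + A$8,493.6917… = A$15,868.72

A$15,868.72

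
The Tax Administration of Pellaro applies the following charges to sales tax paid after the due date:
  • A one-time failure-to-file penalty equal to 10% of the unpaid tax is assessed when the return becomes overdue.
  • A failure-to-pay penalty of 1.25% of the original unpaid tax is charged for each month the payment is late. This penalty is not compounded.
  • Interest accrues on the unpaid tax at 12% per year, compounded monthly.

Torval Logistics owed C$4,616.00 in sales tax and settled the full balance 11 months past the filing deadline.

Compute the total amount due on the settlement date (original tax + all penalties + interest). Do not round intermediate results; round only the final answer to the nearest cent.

Failure-to-file penalty: 10% × C$4,616.00 = C$461.60
Failure-to-pay penalty: 11 × 1.25% × C$4,616.00 = C$634.70
Interest (12%/yr ÷ 12 = 1%/month): C$4,616.00 × ((1 + 0.01)^11 − 1) = C$533.9251…
Total = C$4,616.00 + C$1,096.3000 + C$533.9251… = C$6,246.23

C$6,246.23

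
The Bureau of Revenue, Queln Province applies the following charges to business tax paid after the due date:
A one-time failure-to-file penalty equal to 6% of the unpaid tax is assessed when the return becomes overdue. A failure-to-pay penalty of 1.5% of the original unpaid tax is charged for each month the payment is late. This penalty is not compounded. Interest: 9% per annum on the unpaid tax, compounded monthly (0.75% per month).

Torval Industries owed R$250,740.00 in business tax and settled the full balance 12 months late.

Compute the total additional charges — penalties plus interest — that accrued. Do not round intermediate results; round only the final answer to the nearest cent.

R$83,698.74

Failure-to-file penalty: 6% × R$250,740.00 = R$15,044.40
Failure-to-pay penalty: 12 × 1.5% × R$250,740.00 = R$45,133.20
Interest: R$250,740.00 × ((1 + 0.0075)^12 − 1) = R$250,740.00 × 0.0938069… = R$23,521.1415…
Penalties + interest = R$60,177.6000 + R$23,521.1415… = R$83,698.74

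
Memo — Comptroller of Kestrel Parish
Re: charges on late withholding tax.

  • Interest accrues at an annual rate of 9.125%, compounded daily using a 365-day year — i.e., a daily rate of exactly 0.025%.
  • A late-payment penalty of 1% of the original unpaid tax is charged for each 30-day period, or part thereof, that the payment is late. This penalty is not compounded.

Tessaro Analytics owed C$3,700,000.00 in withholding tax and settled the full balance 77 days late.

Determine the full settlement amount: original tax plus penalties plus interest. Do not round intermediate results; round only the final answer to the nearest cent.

Penalty periods: ⌈77/30⌉ = 3; penalty = 3 × 1% × C$3,700,000.00 = C$111,000.00
Interest: C$3,700,000.00 × ((1 + 0.00025)^77 − 1) = C$3,700,000.00 × 0.01943402… = C$71,905.8861…
Total = C$3,700,000.00 + C$111,000.0000 + C$71,905.8861… = C$3,882,905.89

C$3,882,905.89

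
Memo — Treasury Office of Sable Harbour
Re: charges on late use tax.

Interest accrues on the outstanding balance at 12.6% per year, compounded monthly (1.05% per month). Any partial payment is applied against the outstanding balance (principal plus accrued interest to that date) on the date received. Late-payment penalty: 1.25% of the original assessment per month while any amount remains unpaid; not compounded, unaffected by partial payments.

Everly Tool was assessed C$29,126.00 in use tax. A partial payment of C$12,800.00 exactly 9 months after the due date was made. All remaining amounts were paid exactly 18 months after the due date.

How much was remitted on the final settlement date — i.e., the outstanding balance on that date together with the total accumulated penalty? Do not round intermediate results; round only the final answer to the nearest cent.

Balance at month 9: C$29,126.0000 × (1 + 0.0105)^9 = C$31,996.8854…
After C$12,800.00 payment: C$31,996.8854… − C$12,800.00 = C$19,196.8854…
Balance at month 18: C$19,196.8854… × (1 + 0.0105)^9 = C$21,089.0799…
Penalty: 18 × 1.25% × C$29,126.00 = C$6,553.35
Final settlement = outstanding balance + penalty = C$21,089.0799… + C$6,553.35 = C$27,642.43

C$27,642.43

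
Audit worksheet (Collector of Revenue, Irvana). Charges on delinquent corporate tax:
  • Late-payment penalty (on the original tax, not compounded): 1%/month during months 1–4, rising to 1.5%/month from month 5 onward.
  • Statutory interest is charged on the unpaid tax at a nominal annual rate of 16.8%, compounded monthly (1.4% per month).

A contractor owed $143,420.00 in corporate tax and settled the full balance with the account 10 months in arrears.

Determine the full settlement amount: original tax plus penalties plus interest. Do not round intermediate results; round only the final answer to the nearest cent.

Penalty, months 1–4: 4 × 1% × $143,420.00 = $5,736.80
Penalty, months 5–10: 6 × 1.5% × $143,420.00 = $12,907.80
Interest: $143,420.00 × ((1 + 0.014)^10 − 1) = $143,420.00 × 0.1491575… = $21,392.1664…
Total = $143,420.00 + $18,644.6000 + $21,392.1664… = $183,456.77

$183,456.77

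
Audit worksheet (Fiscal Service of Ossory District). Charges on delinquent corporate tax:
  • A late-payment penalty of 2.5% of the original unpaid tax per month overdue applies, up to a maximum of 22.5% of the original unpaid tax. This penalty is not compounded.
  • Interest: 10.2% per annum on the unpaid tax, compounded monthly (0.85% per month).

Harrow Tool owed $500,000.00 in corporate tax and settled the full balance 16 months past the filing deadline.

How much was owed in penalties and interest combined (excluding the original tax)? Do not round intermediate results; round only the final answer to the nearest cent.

$185,011.80

Penalty (uncapped): 16 × 2.5% × $500,000.00 = $200,000.00; cap = 22.5% × $500,000.00 = $112,500.00 → penalty = $112,500.00
Interest: $500,000.00 × ((1 + 0.0085)^16 − 1) = $500,000.00 × 0.1450236… = $72,511.8037…
Penalties + interest = $112,500.0000 + $72,511.8037… = $185,011.80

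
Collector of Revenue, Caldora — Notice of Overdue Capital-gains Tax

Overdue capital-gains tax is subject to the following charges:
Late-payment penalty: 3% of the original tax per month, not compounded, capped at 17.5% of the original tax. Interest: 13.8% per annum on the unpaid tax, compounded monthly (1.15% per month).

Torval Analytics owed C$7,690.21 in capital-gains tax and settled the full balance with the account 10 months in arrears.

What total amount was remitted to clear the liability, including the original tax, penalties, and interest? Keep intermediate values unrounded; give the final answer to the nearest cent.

Penalty (uncapped): 10 × 3% × C$7,690.21 = C$2,307.06…; cap = 17.5% × C$7,690.21 = C$1,345.79… → penalty = C$1,345.79…
Interest: C$7,690.21 × ((1 + 0.0115)^10 − 1) = C$7,690.21 × 0.1211375… = C$931.5727…
Total = C$7,690.21 + C$1,345.7868… + C$931.5727… = C$9,967.57

C$9,967.57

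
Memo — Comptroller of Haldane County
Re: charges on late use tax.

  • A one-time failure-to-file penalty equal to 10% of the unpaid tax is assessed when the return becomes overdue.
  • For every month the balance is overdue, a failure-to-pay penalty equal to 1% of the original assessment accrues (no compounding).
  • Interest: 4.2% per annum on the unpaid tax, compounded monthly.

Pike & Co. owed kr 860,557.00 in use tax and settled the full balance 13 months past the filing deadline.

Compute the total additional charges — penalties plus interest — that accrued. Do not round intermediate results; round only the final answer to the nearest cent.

Failure-to-file penalty: 10% × kr 860,557.00 = kr 86,055.70
Failure-to-pay penalty = 1% × kr 860,557.00 × 13 mo = kr 111,872.41
Interest (4.2%/yr ÷ 12 = 0.35%/month): kr 860,557.00 × ((1 + 0.0035)^13 − 1) = kr 39,988.2510…
Penalties + interest = kr 197,928.1100 + kr 39,988.2510… = kr 237,916.36

kr 237,916.36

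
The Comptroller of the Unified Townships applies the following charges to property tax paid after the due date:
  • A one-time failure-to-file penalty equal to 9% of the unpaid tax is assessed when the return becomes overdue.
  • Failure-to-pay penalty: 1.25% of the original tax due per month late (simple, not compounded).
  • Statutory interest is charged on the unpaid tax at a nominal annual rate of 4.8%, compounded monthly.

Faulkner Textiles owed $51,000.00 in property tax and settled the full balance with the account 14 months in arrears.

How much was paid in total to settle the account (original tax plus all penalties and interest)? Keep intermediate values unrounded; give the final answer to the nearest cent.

$67,446.46

Failure-to-file penalty: 9% × $51,000.00 = $4,590.00
Failure-to-pay penalty = 1.25% × $51,000.00 × 14 mo = $8,925.00
Interest (4.8%/yr ÷ 12 = 0.4%/month): $51,000.00 × ((1 + 0.004)^14 − 1) = $2,931.4573…
Total = $51,000.00 + $13,515.0000 + $2,931.4573… = $67,446.46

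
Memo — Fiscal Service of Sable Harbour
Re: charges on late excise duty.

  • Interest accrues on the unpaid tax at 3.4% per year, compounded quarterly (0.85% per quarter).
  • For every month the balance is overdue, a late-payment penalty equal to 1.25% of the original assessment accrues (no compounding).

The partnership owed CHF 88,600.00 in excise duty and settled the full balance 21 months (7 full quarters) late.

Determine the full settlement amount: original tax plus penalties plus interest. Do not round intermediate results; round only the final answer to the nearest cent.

CHF 117,265.55

Late-payment penalty = 1.25% × CHF 88,600.00 × 21 mo = CHF 23,257.50
Interest: CHF 88,600.00 × ((1 + 0.0085)^7 − 1) = CHF 88,600.00 × 0.0610389… = CHF 5,408.0490…
Total = CHF 88,600.00 + CHF 23,257.5000 + CHF 5,408.0490… = CHF 117,265.55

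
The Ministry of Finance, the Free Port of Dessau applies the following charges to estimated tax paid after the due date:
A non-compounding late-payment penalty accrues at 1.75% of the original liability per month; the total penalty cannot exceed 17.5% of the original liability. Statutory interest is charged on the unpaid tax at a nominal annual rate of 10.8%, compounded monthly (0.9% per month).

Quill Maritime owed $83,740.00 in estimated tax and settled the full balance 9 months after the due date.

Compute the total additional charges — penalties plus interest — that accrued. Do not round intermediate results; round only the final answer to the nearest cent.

Penalty: 9 × 1.75% × $83,740.00 = $13,189.05 (below the 17.5% cap of $14,654.50)
Interest: $83,740.00 × ((1 + 0.009)^9 − 1) = $83,740.00 × 0.0839781… = $7,032.3236…
Penalties + interest = $13,189.0500 + $7,032.3236… = $20,221.37

$20,221.37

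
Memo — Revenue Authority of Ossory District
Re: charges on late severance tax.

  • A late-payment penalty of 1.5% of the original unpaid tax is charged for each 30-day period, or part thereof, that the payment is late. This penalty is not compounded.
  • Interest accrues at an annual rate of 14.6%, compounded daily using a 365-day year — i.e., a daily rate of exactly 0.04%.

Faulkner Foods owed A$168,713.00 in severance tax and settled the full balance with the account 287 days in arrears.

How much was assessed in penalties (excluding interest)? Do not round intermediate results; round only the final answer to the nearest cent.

A$25,306.95

Penalty periods: ⌈287/30⌉ = 10; penalty = 10 × 1.5% × A$168,713.00 = A$25,306.95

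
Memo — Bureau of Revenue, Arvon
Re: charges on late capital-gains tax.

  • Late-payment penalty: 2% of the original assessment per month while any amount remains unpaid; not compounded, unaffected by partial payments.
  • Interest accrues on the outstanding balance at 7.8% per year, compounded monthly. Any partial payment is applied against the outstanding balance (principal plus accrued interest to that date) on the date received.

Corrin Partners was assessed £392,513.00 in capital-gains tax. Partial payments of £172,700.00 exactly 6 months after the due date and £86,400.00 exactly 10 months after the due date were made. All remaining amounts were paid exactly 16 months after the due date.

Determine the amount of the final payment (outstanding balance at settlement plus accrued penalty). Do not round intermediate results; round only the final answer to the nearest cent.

£286,905.78

Monthly rate = 7.8% ÷ 12 = 0.65%
Balance at month 6: £392,513.0000 × (1 + 0.0065)^6 = £408,071.9285…
After £172,700.00 payment: £408,071.9285… − £172,700.00 = £235,371.9285…
Balance at month 10: £235,371.9285… × (1 + 0.0065)^4 = £241,551.5244…
After £86,400.00 payment: £241,551.5244… − £86,400.00 = £155,151.5244…
Balance at month 16: £155,151.5244… × (1 + 0.0065)^6 = £161,301.6175…
Penalty: 16 × 2% × £392,513.00 = £125,604.16
Final settlement = outstanding balance + penalty = £161,301.6175… + £125,604.16 = £286,905.78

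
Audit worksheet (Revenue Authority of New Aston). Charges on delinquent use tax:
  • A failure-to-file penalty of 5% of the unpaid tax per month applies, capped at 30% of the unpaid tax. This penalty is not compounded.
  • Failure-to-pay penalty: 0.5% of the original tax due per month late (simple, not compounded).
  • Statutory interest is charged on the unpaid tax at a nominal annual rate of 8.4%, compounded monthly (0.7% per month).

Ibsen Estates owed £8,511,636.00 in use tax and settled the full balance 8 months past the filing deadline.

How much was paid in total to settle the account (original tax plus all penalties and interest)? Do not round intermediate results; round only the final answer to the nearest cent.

Failure-to-file: 8 × 5% × £8,511,636.00 = £3,404,654.40, capped at 30% × £8,511,636.00 = £2,553,490.80
Failure-to-pay penalty = 0.5% × £8,511,636.00 × 8 mo = £340,465.44
Interest: £8,511,636.00 × ((1 + 0.007)^8 − 1) = £8,511,636.00 × 0.0573914… = £488,494.5107…
Total = £8,511,636.00 + £2,893,956.2400 + £488,494.5107… = £11,894,086.75

£11,894,086.75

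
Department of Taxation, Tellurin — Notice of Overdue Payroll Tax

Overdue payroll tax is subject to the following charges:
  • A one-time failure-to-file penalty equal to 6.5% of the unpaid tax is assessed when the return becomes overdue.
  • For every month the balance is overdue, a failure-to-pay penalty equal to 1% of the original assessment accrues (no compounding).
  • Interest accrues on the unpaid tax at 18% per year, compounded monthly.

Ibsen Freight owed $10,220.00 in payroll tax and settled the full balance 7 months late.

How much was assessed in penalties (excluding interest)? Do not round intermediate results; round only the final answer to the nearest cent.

Failure-to-file penalty: 6.5% × $10,220.00 = $664.30
Failure-to-pay penalty = 1% × $10,220.00 × 7 mo = $715.40
Total penalty = $664.30 + $715.40 = $1,379.70

$1,379.70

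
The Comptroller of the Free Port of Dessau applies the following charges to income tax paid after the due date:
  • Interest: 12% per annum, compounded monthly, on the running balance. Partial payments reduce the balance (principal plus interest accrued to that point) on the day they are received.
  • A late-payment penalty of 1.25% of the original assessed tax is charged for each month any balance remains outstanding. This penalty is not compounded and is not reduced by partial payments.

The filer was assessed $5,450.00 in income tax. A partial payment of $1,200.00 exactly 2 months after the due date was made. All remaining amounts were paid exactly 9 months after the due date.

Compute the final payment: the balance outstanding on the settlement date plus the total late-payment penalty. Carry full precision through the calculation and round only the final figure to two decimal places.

$5,287.15

Monthly rate = 12% ÷ 12 = 1%
Balance at month 2: $5,450.0000 × (1 + 0.01)^2 = $5,559.5450
After $1,200.00 payment: $5,559.5450 − $1,200.00 = $4,359.5450
Balance at month 9: $4,359.5450 × (1 + 0.01)^7 = $4,674.0223…
Penalty: 9 × 1.25% × $5,450.00 = $613.13…
Final settlement = outstanding balance + penalty = $4,674.0223… + $613.13… = $5,287.15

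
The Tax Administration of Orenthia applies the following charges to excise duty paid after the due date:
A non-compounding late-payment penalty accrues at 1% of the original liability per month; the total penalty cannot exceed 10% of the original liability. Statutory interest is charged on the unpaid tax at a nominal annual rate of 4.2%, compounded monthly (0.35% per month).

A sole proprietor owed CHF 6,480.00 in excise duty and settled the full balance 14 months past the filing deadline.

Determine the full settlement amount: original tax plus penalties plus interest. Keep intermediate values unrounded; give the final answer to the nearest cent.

Penalty (uncapped): 14 × 1% × CHF 6,480.00 = CHF 907.20; cap = 10% × CHF 6,480.00 = CHF 648.00 → penalty = CHF 648.00
Interest: CHF 6,480.00 × ((1 + 0.0035)^14 − 1) = CHF 6,480.00 × 0.0501305… = CHF 324.8457…
Total = CHF 6,480.00 + CHF 648.0000 + CHF 324.8457… = CHF 7,452.85

CHF 7,452.85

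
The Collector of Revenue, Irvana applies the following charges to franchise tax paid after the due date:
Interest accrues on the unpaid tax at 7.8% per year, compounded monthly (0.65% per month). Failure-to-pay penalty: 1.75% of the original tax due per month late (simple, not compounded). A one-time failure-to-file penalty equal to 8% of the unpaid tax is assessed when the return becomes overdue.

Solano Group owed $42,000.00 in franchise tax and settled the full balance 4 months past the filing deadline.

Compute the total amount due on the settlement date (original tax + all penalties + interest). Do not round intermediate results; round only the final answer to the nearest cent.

$49,402.69

Failure-to-file penalty: 8% × $42,000.00 = $3,360.00
Failure-to-pay penalty = 1.75% × $42,000.00 × 4 mo = $2,940.00
Interest: $42,000.00 × ((1 + 0.0065)^4 − 1) = $42,000.00 × 0.0262546… = $1,102.6932…
Total = $42,000.00 + $6,300.0000 + $1,102.6932… = $49,402.69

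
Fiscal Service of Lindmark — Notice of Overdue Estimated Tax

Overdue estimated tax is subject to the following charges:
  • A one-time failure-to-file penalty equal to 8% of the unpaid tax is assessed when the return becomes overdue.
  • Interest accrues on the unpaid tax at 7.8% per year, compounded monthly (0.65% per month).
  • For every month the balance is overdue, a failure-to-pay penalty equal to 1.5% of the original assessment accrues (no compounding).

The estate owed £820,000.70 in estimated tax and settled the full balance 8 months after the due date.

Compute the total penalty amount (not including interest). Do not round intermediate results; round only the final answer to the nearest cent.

£164,000.14

Failure-to-file penalty: 8% × £820,000.70 = £65,600.06…
Failure-to-pay penalty: 8 × 1.5% × £820,000.70 = £98,400.08…
Total penalty = £65,600.06… + £98,400.08… = £164,000.14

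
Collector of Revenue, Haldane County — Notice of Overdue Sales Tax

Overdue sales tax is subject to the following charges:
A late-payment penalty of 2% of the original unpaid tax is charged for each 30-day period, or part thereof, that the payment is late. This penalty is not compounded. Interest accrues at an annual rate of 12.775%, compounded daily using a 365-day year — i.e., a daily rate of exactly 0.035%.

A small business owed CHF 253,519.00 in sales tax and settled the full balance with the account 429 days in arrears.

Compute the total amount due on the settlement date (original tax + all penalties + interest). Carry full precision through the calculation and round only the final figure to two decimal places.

CHF 370,639.20

Penalty periods: ⌈429/30⌉ = 15; penalty = 15 × 2% × CHF 253,519.00 = CHF 76,055.70
Interest: CHF 253,519.00 × ((1 + 0.00035)^429 − 1) = CHF 253,519.00 × 0.16197801… = CHF 41,064.5019…
Total = CHF 253,519.00 + CHF 76,055.7000 + CHF 41,064.5019… = CHF 370,639.20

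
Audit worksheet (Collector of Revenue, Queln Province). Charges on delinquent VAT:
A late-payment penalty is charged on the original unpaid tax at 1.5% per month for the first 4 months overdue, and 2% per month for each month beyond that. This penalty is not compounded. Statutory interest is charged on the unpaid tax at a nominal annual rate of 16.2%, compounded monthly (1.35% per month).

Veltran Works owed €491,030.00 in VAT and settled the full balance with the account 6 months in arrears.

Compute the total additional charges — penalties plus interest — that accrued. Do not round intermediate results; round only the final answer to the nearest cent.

Penalty, months 1–4: 4 × 1.5% × €491,030.00 = €29,461.80
Penalty, months 5–6: 2 × 2% × €491,030.00 = €19,641.20
Interest: €491,030.00 × ((1 + 0.0135)^6 − 1) = €491,030.00 × 0.0837835… = €41,140.1916…
Penalties + interest = €49,103.0000 + €41,140.1916… = €90,243.19

€90,243.19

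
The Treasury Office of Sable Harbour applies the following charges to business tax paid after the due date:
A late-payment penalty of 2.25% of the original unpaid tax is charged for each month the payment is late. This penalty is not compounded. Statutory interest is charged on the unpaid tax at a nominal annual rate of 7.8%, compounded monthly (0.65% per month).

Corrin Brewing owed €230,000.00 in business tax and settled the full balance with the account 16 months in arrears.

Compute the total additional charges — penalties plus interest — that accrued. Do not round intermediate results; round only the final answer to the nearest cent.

€107,922.23

Late-payment penalty: 16 × 2.25% × €230,000.00 = €82,800.00
Interest: €230,000.00 × ((1 + 0.0065)^16 − 1) = €230,000.00 × 0.1092271… = €25,122.2307…
Penalties + interest = €82,800.0000 + €25,122.2307… = €107,922.23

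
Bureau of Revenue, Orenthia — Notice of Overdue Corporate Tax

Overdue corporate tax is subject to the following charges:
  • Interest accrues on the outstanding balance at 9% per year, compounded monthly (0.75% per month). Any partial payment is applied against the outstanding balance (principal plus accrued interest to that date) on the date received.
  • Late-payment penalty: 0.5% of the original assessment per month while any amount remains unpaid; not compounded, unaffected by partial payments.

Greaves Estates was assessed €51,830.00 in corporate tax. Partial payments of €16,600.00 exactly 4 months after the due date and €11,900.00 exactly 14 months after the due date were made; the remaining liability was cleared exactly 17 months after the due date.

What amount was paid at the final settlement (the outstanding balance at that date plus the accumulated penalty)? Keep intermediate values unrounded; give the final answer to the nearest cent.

€32,792.50

Balance at month 4: €51,830.0000 × (1 + 0.0075)^4 = €53,402.4803…
After €16,600.00 payment: €53,402.4803… − €16,600.00 = €36,802.4803…
Balance at month 14: €36,802.4803… × (1 + 0.0075)^10 = €39,657.7103…
After €11,900.00 payment: €39,657.7103… − €11,900.00 = €27,757.7103…
Balance at month 17: €27,757.7103… × (1 + 0.0075)^3 = €28,386.9547…
Penalty: 17 × 0.5% × €51,830.00 = €4,405.55
Final settlement = outstanding balance + penalty = €28,386.9547… + €4,405.55 = €32,792.50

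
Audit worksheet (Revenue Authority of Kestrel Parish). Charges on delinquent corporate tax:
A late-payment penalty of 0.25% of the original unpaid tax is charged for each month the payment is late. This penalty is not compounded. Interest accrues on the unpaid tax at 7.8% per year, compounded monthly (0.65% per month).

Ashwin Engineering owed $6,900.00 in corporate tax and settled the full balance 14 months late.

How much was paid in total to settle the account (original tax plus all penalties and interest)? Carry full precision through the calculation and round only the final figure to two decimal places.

Late-payment penalty: 14 × 0.25% × $6,900.00 = $241.50
Interest: $6,900.00 × ((1 + 0.0065)^14 − 1) = $6,900.00 × 0.0949465… = $655.1310…
Total = $6,900.00 + $241.5000 + $655.1310… = $7,796.63

$7,796.63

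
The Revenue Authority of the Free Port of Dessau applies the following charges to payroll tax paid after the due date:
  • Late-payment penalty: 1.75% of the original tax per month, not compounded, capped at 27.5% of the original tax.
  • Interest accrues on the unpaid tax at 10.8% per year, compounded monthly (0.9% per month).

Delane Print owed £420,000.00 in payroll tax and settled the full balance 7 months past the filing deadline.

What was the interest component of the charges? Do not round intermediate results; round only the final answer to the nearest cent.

£27,185.23

Interest: £420,000.00 × ((1 + 0.009)^7 − 1) = £420,000.00 × 0.0647267… = £27,185.2333…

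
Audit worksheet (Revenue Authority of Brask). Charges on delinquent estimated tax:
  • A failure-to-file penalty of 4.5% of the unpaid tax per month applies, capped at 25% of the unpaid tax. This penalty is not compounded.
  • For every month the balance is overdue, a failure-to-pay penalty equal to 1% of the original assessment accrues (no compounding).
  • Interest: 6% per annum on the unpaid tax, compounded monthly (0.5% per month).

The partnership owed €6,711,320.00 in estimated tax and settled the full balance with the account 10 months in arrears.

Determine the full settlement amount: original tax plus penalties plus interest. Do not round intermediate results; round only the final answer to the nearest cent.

Failure-to-file: 10 × 4.5% × €6,711,320.00 = €3,020,094.00, capped at 25% × €6,711,320.00 = €1,677,830.00
Failure-to-pay penalty = 1% × €6,711,320.00 × 10 mo = €671,132.00
Interest: €6,711,320.00 × ((1 + 0.005)^10 − 1) = €6,711,320.00 × 0.0511401… = €343,217.7910…
Total = €6,711,320.00 + €2,348,962.0000 + €343,217.7910… = €9,403,499.79

€9,403,499.79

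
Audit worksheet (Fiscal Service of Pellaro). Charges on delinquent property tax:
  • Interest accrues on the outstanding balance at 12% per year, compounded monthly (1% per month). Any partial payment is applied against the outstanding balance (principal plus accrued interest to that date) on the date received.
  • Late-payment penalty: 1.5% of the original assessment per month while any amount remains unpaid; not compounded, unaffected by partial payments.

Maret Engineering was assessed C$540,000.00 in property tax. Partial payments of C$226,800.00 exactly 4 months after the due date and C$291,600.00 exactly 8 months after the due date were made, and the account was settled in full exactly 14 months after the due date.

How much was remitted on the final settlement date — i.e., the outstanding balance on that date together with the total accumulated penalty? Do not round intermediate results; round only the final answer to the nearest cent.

C$174,048.50

Balance at month 4: C$540,000.0000 × (1 + 0.01)^4 = C$561,926.1654
After C$226,800.00 payment: C$561,926.1654 − C$226,800.00 = C$335,126.1654
Balance at month 8: C$335,126.1654 × (1 + 0.01)^4 = C$348,733.6316…
After C$291,600.00 payment: C$348,733.6316… − C$291,600.00 = C$57,133.6316…
Balance at month 14: C$57,133.6316… × (1 + 0.01)^6 = C$60,648.5012…
Penalty: 14 × 1.5% × C$540,000.00 = C$113,400.00
Final settlement = outstanding balance + penalty = C$60,648.5012… + C$113,400.00 = C$174,048.50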